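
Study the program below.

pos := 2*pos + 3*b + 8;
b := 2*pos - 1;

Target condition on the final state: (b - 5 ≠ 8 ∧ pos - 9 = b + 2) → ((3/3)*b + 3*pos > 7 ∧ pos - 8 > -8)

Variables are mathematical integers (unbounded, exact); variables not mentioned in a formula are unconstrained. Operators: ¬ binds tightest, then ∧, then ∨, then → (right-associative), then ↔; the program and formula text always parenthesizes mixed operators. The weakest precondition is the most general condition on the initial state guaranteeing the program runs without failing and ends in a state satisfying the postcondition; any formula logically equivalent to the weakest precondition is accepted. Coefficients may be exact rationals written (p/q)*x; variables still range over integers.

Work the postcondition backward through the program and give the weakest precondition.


Working backward. After the program, the postcondition (b - 5 ≠ 8 ∧ pos - 9 = b + 2) → ((3/3)*b + 3*pos > 7 ∧ pos - 8 > -8) must hold; in canonical form it is (b ≠ 13 ∧ pos = b + 11) → (b + 3*pos > 7 ∧ pos > 0).
Before b := 2*pos - 1: (2*pos ≠ 14 ∧ pos = -10) → (5*pos > 8 ∧ pos > 0)
Before pos := 2*pos + 3*b + 8: (6*b + 4*pos ≠ -2 ∧ 3*b + 2*pos = -18) → (15*b + 10*pos > -32 ∧ 3*b + 2*pos > -8)
Answer: WP = (6*b + 4*pos ≠ -2 ∧ 3*b + 2*pos = -18) → (15*b + 10*pos > -32 ∧ 3*b + 2*pos > -8)


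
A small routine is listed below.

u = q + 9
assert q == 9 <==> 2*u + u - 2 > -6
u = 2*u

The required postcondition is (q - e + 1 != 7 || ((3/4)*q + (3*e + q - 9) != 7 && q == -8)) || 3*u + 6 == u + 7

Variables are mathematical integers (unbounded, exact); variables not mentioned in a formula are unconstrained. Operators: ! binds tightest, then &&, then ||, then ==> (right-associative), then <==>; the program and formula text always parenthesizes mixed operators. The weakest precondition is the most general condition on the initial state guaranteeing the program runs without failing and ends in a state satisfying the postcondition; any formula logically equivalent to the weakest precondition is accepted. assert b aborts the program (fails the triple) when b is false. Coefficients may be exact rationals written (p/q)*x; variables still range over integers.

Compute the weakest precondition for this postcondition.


Working backward. After the program, the postcondition (q - e + 1 != 7 || ((3/4)*q + (3*e + q - 9) != 7 && q == -8)) || 3*u + 6 == u + 7 must hold; in canonical form it is q != e + 6 || (3*e + (7/4)*q != 16 && q == -8) || 2*u == 1.
Before u := 2*u: q != e + 6 || (3*e + (7/4)*q != 16 && q == -8) || 4*u == 1
Before assert q == 9 <==> 2*u + u - 2 > -6: (q == 9 <==> 3*u > -4) && (q != e + 6 || (3*e + (7/4)*q != 16 && q == -8) || 4*u == 1)
Before u := q + 9: (q == 9 <==> 3*q > -31) && (q != e + 6 || (3*e + (7/4)*q != 16 && q == -8) || 4*q == -35)
Answer: WP = (q == 9 <==> 3*q > -31) && (q != e + 6 || (3*e + (7/4)*q != 16 && q == -8) || 4*q == -35)


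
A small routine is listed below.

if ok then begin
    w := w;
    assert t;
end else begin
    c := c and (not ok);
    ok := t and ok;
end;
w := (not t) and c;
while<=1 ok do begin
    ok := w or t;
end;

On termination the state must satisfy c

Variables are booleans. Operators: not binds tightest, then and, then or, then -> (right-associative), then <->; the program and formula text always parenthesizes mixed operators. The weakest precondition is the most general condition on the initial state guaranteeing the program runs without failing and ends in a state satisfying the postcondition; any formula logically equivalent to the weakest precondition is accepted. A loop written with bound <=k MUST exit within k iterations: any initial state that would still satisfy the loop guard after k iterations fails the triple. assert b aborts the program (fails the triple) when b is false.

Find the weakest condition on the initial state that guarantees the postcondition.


Working backward. After the program, c must hold.
Before the loop (bound <=1), unroll the exhaustion recursion (WP_0 = exit-now case; WP_j = one more guarded iteration, up to j = 1):
  WP_0: (not ok) and c
  WP_1: (ok -> ((not (w or t)) and c)) and ((not ok) -> c)
So before the loop: (ok -> ((not (w or t)) and c)) and ((not ok) -> c)
Before w := (not t) and c: (ok -> ((not (((not t) and c) or t)) and c)) and ((not ok) -> c)
Then branch requires t and (ok -> ((not (((not t) and c) or t)) and c)) and ((not ok) -> c); else branch requires ((t and ok) -> ((not (((not t) and c and (not ok)) or t)) and c and (not ok))) and ((not (t and ok)) -> (c and (not ok))).
Before the if: (ok -> (t and (ok -> ((not (((not t) and c) or t)) and c)) and ((not ok) -> c))) and ((not ok) -> (((t and ok) -> ((not (((not t) and c and (not ok)) or t)) and c and (not ok))) and ((not (t and ok)) -> (c and (not ok)))))
Answer: WP = (ok -> (t and (ok -> ((not (((not t) and c) or t)) and c)) and ((not ok) -> c))) and ((not ok) -> (((t and ok) -> ((not (((not t) and c and (not ok)) or t)) and c and (not ok))) and ((not (t and ok)) -> (c and (not ok)))))


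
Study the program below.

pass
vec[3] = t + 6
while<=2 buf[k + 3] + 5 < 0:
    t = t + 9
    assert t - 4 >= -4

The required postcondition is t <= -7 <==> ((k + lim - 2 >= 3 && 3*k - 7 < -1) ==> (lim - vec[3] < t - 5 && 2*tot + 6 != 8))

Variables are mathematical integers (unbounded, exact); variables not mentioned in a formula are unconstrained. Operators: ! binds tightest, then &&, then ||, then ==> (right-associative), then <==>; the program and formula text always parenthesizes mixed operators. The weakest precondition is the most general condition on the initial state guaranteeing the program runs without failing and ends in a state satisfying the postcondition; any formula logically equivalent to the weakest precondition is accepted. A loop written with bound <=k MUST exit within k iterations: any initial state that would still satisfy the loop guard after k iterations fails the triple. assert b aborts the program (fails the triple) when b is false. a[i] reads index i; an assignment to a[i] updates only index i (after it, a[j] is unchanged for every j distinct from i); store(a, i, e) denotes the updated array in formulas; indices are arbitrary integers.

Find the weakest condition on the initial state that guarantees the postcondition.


Working backward. After the program, the postcondition t <= -7 <==> ((k + lim - 2 >= 3 && 3*k - 7 < -1) ==> (lim - vec[3] < t - 5 && 2*tot + 6 != 8)) must hold; in canonical form it is t <= -7 <==> ((k + lim >= 5 && 3*k < 6) ==> (lim < vec[3] + t - 5 && 2*tot != 2)).
Before the loop (bound <=2), unroll the exhaustion recursion (WP_0 = exit-now case; WP_j = one more guarded iteration, up to j = 2):
  WP_0: (!(buf[k + 3] < -5)) && (t <= -7 <==> ((k + lim >= 5 && 3*k < 6) ==> (lim < vec[3] + t - 5 && 2*tot != 2)))
  WP_1: (buf[k + 3] < -5 ==> (t >= -9 && (!(buf[k + 3] < -5)) && (t <= -16 <==> ((k + lim >= 5 && 3*k < 6) ==> (lim < vec[3] + t + 4 && 2*tot != 2))))) && ((!(buf[k + 3] < -5)) ==> (t <= -7 <==> ((k + lim >= 5 && 3*k < 6) ==> (lim < vec[3] + t - 5 && 2*tot != 2))))
  WP_2: (buf[k + 3] < -5 ==> (t >= -9 && (buf[k + 3] < -5 ==> (t >= -18 && (!(buf[k + 3] < -5)) && (t <= -25 <==> ((k + lim >= 5 && 3*k < 6) ==> (lim < vec[3] + t + 13 && 2*tot != 2))))) && ((!(buf[k + 3] < -5)) ==> (t <= -16 <==> ((k + lim >= 5 && 3*k < 6) ==> (lim < vec[3] + t + 4 && 2*tot != 2)))))) && ((!(buf[k + 3] < -5)) ==> (t <= -7 <==> ((k + lim >= 5 && 3*k < 6) ==> (lim < vec[3] + t - 5 && 2*tot != 2))))
So before the loop: (buf[k + 3] < -5 ==> (t >= -9 && (buf[k + 3] < -5 ==> (t >= -18 && (!(buf[k + 3] < -5)) && (t <= -25 <==> ((k + lim >= 5 && 3*k < 6) ==> (lim < vec[3] + t + 13 && 2*tot != 2))))) && ((!(buf[k + 3] < -5)) ==> (t <= -16 <==> ((k + lim >= 5 && 3*k < 6) ==> (lim < vec[3] + t + 4 && 2*tot != 2)))))) && ((!(buf[k + 3] < -5)) ==> (t <= -7 <==> ((k + lim >= 5 && 3*k < 6) ==> (lim < vec[3] + t - 5 && 2*tot != 2))))
Before vec[3] := t + 6: (buf[k + 3] < -5 ==> (t >= -9 && (buf[k + 3] < -5 ==> (t >= -18 && (!(buf[k + 3] < -5)) && (t <= -25 <==> ((k + lim >= 5 && 3*k < 6) ==> (lim < 2*t + 19 && 2*tot != 2))))) && ((!(buf[k + 3] < -5)) ==> (t <= -16 <==> ((k + lim >= 5 && 3*k < 6) ==> (lim < 2*t + 10 && 2*tot != 2)))))) && ((!(buf[k + 3] < -5)) ==> (t <= -7 <==> ((k + lim >= 5 && 3*k < 6) ==> (lim < 2*t + 1 && 2*tot != 2))))
Before skip: (buf[k + 3] < -5 ==> (t >= -9 && (buf[k + 3] < -5 ==> (t >= -18 && (!(buf[k + 3] < -5)) && (t <= -25 <==> ((k + lim >= 5 && 3*k < 6) ==> (lim < 2*t + 19 && 2*tot != 2))))) && ((!(buf[k + 3] < -5)) ==> (t <= -16 <==> ((k + lim >= 5 && 3*k < 6) ==> (lim < 2*t + 10 && 2*tot != 2)))))) && ((!(buf[k + 3] < -5)) ==> (t <= -7 <==> ((k + lim >= 5 && 3*k < 6) ==> (lim < 2*t + 1 && 2*tot != 2))))
Answer: WP = (buf[k + 3] < -5 ==> (t >= -9 && (buf[k + 3] < -5 ==> (t >= -18 && (!(buf[k + 3] < -5)) && (t <= -25 <==> ((k + lim >= 5 && 3*k < 6) ==> (lim < 2*t + 19 && 2*tot != 2))))) && ((!(buf[k + 3] < -5)) ==> (t <= -16 <==> ((k + lim >= 5 && 3*k < 6) ==> (lim < 2*t + 10 && 2*tot != 2)))))) && ((!(buf[k + 3] < -5)) ==> (t <= -7 <==> ((k + lim >= 5 && 3*k < 6) ==> (lim < 2*t + 1 && 2*tot != 2))))


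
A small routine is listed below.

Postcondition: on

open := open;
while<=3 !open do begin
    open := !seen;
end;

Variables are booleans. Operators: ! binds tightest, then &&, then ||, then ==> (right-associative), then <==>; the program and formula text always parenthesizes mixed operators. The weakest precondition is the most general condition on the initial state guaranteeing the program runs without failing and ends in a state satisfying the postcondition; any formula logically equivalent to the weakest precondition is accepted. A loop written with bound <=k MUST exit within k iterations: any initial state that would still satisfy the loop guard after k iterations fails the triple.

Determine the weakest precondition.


Working backward. After the program, on must hold.
Before the loop (bound <=3), unroll the exhaustion recursion (WP_0 = exit-now case; WP_j = one more guarded iteration, up to j = 3):
  WP_0: open && on
  WP_1: ((!open) ==> ((!seen) && on)) && (open ==> on)
  WP_2: ((!open) ==> ((seen ==> ((!seen) && on)) && ((!seen) ==> on))) && (open ==> on)
  WP_3: ((!open) ==> ((seen ==> ((seen ==> ((!seen) && on)) && ((!seen) ==> on))) && ((!seen) ==> on))) && (open ==> on)
So before the loop: ((!open) ==> ((seen ==> ((seen ==> ((!seen) && on)) && ((!seen) ==> on))) && ((!seen) ==> on))) && (open ==> on)
Before open := open: ((!open) ==> ((seen ==> ((seen ==> ((!seen) && on)) && ((!seen) ==> on))) && ((!seen) ==> on))) && (open ==> on)
Answer: WP = ((!open) ==> ((seen ==> ((seen ==> ((!seen) && on)) && ((!seen) ==> on))) && ((!seen) ==> on))) && (open ==> on)


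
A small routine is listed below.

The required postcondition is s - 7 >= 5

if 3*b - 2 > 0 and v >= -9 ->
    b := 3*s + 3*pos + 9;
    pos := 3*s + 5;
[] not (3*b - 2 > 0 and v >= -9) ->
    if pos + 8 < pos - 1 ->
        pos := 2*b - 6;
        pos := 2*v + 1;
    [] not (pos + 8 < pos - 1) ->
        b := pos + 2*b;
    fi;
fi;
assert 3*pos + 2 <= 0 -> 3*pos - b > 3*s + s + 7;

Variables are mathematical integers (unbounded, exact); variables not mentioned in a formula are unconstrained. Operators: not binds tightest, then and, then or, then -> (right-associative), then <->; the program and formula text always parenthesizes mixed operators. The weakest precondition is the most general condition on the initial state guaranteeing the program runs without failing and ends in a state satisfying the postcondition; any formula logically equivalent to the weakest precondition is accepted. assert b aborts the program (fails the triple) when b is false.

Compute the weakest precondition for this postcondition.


Working backward. After the program, the postcondition s - 7 >= 5 must hold; in canonical form it is s >= 12.
Before assert 3*pos + 2 <= 0 -> 3*pos - b > 3*s + s + 7: (3*pos <= -2 -> 3*pos > b + 4*s + 7) and s >= 12
Then branch requires (9*s <= -17 -> 2*s > 3*pos + 1) and s >= 12; else branch requires (3*pos <= -2 -> 2*pos > 2*b + 4*s + 7) and s >= 12.
Before the if: ((3*b > 2 and v >= -9) -> ((9*s <= -17 -> 2*s > 3*pos + 1) and s >= 12)) and ((not (3*b > 2 and v >= -9)) -> ((3*pos <= -2 -> 2*pos > 2*b + 4*s + 7) and s >= 12))
Answer: WP = ((3*b > 2 and v >= -9) -> ((9*s <= -17 -> 2*s > 3*pos + 1) and s >= 12)) and ((not (3*b > 2 and v >= -9)) -> ((3*pos <= -2 -> 2*pos > 2*b + 4*s + 7) and s >= 12))


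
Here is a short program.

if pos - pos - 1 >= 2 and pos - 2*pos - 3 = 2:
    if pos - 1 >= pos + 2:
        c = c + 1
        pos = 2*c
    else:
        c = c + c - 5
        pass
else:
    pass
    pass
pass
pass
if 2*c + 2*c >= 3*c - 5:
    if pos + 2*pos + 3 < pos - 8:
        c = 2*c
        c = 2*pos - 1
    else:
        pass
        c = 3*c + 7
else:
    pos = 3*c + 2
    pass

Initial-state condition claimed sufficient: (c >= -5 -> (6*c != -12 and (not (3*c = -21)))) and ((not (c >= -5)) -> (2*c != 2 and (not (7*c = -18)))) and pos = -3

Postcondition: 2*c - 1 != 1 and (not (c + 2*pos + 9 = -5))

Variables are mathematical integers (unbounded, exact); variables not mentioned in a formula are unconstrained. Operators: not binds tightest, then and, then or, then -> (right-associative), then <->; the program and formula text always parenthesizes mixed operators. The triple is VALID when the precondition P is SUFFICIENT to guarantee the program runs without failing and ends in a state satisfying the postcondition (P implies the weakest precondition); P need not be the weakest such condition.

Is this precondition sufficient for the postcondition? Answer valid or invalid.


Working backward. After the program, the postcondition 2*c - 1 != 1 and (not (c + 2*pos + 9 = -5)) must hold; in canonical form it is 2*c != 2 and (not (c + 2*pos = -14)).
Then branch requires (2*pos < -11 -> (4*pos != 4 and (not (4*pos = -13)))) and ((not (2*pos < -11)) -> (6*c != -12 and (not (3*c + 2*pos = -21)))); else branch requires 2*c != 2 and (not (7*c = -18)).
Before the if: (c >= -5 -> ((2*pos < -11 -> (4*pos != 4 and (not (4*pos = -13)))) and ((not (2*pos < -11)) -> (6*c != -12 and (not (3*c + 2*pos = -21)))))) and ((not (c >= -5)) -> (2*c != 2 and (not (7*c = -18))))
Before skip: (c >= -5 -> ((2*pos < -11 -> (4*pos != 4 and (not (4*pos = -13)))) and ((not (2*pos < -11)) -> (6*c != -12 and (not (3*c + 2*pos = -21)))))) and ((not (c >= -5)) -> (2*c != 2 and (not (7*c = -18))))
Before skip: (c >= -5 -> ((2*pos < -11 -> (4*pos != 4 and (not (4*pos = -13)))) and ((not (2*pos < -11)) -> (6*c != -12 and (not (3*c + 2*pos = -21)))))) and ((not (c >= -5)) -> (2*c != 2 and (not (7*c = -18))))
Then branch requires (2*c >= 0 -> ((2*pos < -11 -> (4*pos != 4 and (not (4*pos = -13)))) and ((not (2*pos < -11)) -> (12*c != 18 and (not (6*c + 2*pos = -6)))))) and ((not (2*c >= 0)) -> (4*c != 12 and (not (14*c = 17)))); else branch requires (c >= -5 -> ((2*pos < -11 -> (4*pos != 4 and (not (4*pos = -13)))) and ((not (2*pos < -11)) -> (6*c != -12 and (not (3*c + 2*pos = -21)))))) and ((not (c >= -5)) -> (2*c != 2 and (not (7*c = -18)))).
Before the if: (c >= -5 -> ((2*pos < -11 -> (4*pos != 4 and (not (4*pos = -13)))) and ((not (2*pos < -11)) -> (6*c != -12 and (not (3*c + 2*pos = -21)))))) and ((not (c >= -5)) -> (2*c != 2 and (not (7*c = -18))))
The weakest precondition is (c >= -5 -> ((2*pos < -11 -> (4*pos != 4 and (not (4*pos = -13)))) and ((not (2*pos < -11)) -> (6*c != -12 and (not (3*c + 2*pos = -21)))))) and ((not (c >= -5)) -> (2*c != 2 and (not (7*c = -18)))).
Check whether (c >= -5 -> (6*c != -12 and (not (3*c = -21)))) and ((not (c >= -5)) -> (2*c != 2 and (not (7*c = -18)))) and pos = -3 implies it.
Countermodel: at the initial state c = -5, pos = -3, the precondition holds but the weakest precondition fails.
Answer: invalid


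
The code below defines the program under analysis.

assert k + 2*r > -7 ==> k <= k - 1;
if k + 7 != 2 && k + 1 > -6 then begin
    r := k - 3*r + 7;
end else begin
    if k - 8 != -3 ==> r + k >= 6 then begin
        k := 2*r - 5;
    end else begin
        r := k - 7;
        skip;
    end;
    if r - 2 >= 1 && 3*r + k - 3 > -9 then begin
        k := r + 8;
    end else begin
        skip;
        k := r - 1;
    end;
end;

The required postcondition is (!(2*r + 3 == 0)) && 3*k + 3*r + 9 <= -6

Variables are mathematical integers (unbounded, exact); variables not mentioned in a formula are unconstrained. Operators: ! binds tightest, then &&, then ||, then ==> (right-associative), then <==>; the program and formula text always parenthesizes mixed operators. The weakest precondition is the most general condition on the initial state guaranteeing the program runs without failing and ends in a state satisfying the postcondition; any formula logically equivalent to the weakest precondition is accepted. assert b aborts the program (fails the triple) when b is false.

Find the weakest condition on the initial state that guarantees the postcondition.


Working backward. After the program, the postcondition (!(2*r + 3 == 0)) && 3*k + 3*r + 9 <= -6 must hold; in canonical form it is (!(2*r == -3)) && 3*k + 3*r <= -15.
Then branch requires (!(2*k == 6*r - 17)) && 6*k <= 9*r - 36; else branch requires ((k != 5 ==> k + r >= 6) ==> (((r >= 3 && 5*r > -1) ==> ((!(2*r == -3)) && 6*r <= -39)) && ((!(r >= 3 && 5*r > -1)) ==> ((!(2*r == -3)) && 6*r <= -12)))) && ((!(k != 5 ==> k + r >= 6)) ==> (((k >= 10 && 4*k > 15) ==> ((!(2*k == 11)) && 6*k <= 3)) && ((!(k >= 10 && 4*k > 15)) ==> ((!(2*k == 11)) && 6*k <= 30)))).
Before the if: ((k != -5 && k > -7) ==> ((!(2*k == 6*r - 17)) && 6*k <= 9*r - 36)) && ((!(k != -5 && k > -7)) ==> (((k != 5 ==> k + r >= 6) ==> (((r >= 3 && 5*r > -1) ==> ((!(2*r == -3)) && 6*r <= -39)) && ((!(r >= 3 && 5*r > -1)) ==> ((!(2*r == -3)) && 6*r <= -12)))) && ((!(k != 5 ==> k + r >= 6)) ==> (((k >= 10 && 4*k > 15) ==> ((!(2*k == 11)) && 6*k <= 3)) && ((!(k >= 10 && 4*k > 15)) ==> ((!(2*k == 11)) && 6*k <= 30))))))
Before assert k + 2*r > -7 ==> k <= k - 1: (!(k + 2*r > -7)) && ((k != -5 && k > -7) ==> ((!(2*k == 6*r - 17)) && 6*k <= 9*r - 36)) && ((!(k != -5 && k > -7)) ==> (((k != 5 ==> k + r >= 6) ==> (((r >= 3 && 5*r > -1) ==> ((!(2*r == -3)) && 6*r <= -39)) && ((!(r >= 3 && 5*r > -1)) ==> ((!(2*r == -3)) && 6*r <= -12)))) && ((!(k != 5 ==> k + r >= 6)) ==> (((k >= 10 && 4*k > 15) ==> ((!(2*k == 11)) && 6*k <= 3)) && ((!(k >= 10 && 4*k > 15)) ==> ((!(2*k == 11)) && 6*k <= 30))))))
Answer: WP = (!(k + 2*r > -7)) && ((k != -5 && k > -7) ==> ((!(2*k == 6*r - 17)) && 6*k <= 9*r - 36)) && ((!(k != -5 && k > -7)) ==> (((k != 5 ==> k + r >= 6) ==> (((r >= 3 && 5*r > -1) ==> ((!(2*r == -3)) && 6*r <= -39)) && ((!(r >= 3 && 5*r > -1)) ==> ((!(2*r == -3)) && 6*r <= -12)))) && ((!(k != 5 ==> k + r >= 6)) ==> (((k >= 10 && 4*k > 15) ==> ((!(2*k == 11)) && 6*k <= 3)) && ((!(k >= 10 && 4*k > 15)) ==> ((!(2*k == 11)) && 6*k <= 30))))))


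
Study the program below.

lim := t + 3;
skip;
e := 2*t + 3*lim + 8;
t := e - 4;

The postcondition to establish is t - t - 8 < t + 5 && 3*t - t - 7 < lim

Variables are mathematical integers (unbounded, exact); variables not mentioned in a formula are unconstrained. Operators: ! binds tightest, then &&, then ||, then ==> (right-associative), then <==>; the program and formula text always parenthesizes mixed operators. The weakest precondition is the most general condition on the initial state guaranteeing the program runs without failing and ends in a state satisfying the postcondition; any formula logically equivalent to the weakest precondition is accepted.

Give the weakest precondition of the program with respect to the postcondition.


Working backward. After the program, the postcondition t - t - 8 < t + 5 && 3*t - t - 7 < lim must hold; in canonical form it is t > -13 && 2*t < lim + 7.
Before t := e - 4: e > -9 && 2*e < lim + 15
Before e := 2*t + 3*lim + 8: 3*lim + 2*t > -17 && 5*lim + 4*t < -1
Before skip: 3*lim + 2*t > -17 && 5*lim + 4*t < -1
Before lim := t + 3: 5*t > -26 && 9*t < -16
Answer: WP = 5*t > -26 && 9*t < -16


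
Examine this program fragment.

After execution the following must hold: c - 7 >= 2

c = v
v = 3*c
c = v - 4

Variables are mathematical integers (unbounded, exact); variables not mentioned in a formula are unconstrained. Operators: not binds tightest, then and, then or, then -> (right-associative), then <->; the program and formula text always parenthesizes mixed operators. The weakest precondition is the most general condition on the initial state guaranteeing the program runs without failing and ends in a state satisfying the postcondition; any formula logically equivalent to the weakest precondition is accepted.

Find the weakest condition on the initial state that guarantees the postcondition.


Working backward. After the program, the postcondition c - 7 >= 2 must hold; in canonical form it is c >= 9.
Before c := v - 4: v >= 13
Before v := 3*c: 3*c >= 13
Before c := v: 3*v >= 13
Answer: WP = 3*v >= 13


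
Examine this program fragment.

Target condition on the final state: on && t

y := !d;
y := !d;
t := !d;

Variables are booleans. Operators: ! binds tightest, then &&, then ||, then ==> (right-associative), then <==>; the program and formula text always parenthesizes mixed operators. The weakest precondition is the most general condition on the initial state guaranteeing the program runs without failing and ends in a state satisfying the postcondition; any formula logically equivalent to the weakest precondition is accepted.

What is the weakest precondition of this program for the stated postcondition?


Working backward. After the program, on && t must hold.
Before t := !d: on && (!d)
Before y := !d: on && (!d)
Before y := !d: on && (!d)
Answer: WP = on && (!d)


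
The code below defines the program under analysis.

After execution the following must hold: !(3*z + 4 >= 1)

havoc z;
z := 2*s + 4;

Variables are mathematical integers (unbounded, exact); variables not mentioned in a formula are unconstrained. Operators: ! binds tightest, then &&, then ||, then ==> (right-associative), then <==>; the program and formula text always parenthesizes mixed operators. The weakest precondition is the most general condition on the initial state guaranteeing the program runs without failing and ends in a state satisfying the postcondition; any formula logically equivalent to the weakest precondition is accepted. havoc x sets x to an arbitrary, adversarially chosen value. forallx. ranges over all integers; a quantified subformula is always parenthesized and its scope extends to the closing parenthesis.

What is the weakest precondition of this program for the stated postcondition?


Working backward. After the program, the postcondition !(3*z + 4 >= 1) must hold; in canonical form it is !(3*z >= -3).
Before z := 2*s + 4: !(6*s >= -15)
Before havoc z: !(6*s >= -15)
Answer: WP = !(6*s >= -15)


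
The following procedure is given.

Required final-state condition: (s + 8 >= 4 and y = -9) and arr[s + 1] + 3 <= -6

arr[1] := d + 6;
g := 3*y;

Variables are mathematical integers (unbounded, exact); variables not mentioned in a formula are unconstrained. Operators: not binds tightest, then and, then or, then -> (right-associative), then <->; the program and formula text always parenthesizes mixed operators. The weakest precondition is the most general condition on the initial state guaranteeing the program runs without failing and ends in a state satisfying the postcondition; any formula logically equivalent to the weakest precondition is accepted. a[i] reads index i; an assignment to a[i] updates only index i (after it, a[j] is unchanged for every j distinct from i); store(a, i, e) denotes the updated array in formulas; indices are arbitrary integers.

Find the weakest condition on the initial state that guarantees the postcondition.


Working backward. After the program, the postcondition (s + 8 >= 4 and y = -9) and arr[s + 1] + 3 <= -6 must hold; in canonical form it is s >= -4 and y = -9 and arr[s + 1] <= -9.
Before g := 3*y: s >= -4 and y = -9 and arr[s + 1] <= -9
Before arr[1] := d + 6: s >= -4 and y = -9 and store(arr, 1, d + 6)[s + 1] <= -9
Answer: WP = s >= -4 and y = -9 and store(arr, 1, d + 6)[s + 1] <= -9


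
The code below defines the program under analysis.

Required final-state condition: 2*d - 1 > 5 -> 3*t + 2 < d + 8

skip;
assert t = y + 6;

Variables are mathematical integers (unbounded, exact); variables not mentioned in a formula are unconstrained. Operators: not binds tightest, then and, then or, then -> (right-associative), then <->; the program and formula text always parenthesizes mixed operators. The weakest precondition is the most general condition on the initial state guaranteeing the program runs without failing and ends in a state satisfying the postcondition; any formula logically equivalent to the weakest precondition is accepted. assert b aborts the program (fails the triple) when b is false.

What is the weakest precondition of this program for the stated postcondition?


Working backward. After the program, the postcondition 2*d - 1 > 5 -> 3*t + 2 < d + 8 must hold; in canonical form it is 2*d > 6 -> 3*t < d + 6.
Before assert t = y + 6: t = y + 6 and (2*d > 6 -> 3*t < d + 6)
Before skip: t = y + 6 and (2*d > 6 -> 3*t < d + 6)
Answer: WP = t = y + 6 and (2*d > 6 -> 3*t < d + 6)


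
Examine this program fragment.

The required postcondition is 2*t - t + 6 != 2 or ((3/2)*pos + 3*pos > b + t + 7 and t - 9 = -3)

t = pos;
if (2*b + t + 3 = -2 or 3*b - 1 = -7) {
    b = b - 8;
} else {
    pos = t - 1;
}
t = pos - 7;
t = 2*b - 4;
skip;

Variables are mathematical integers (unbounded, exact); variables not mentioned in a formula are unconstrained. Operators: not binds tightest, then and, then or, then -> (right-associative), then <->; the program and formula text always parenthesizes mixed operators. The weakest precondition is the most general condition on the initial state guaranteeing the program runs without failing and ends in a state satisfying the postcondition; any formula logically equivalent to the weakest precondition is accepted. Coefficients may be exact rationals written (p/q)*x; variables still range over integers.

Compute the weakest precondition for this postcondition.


Working backward. After the program, the postcondition 2*t - t + 6 != 2 or ((3/2)*pos + 3*pos > b + t + 7 and t - 9 = -3) must hold; in canonical form it is t != -4 or ((9/2)*pos > b + t + 7 and t = 6).
Before skip: t != -4 or ((9/2)*pos > b + t + 7 and t = 6)
Before t := 2*b - 4: 2*b != 0 or ((9/2)*pos > 3*b + 3 and 2*b = 10)
Before t := pos - 7: 2*b != 0 or ((9/2)*pos > 3*b + 3 and 2*b = 10)
Then branch requires 2*b != 16 or ((9/2)*pos > 3*b - 21 and 2*b = 26); else branch requires 2*b != 0 or ((9/2)*t > 3*b + 15/2 and 2*b = 10).
Before the if: ((2*b + t = -5 or 3*b = -6) -> (2*b != 16 or ((9/2)*pos > 3*b - 21 and 2*b = 26))) and ((not (2*b + t = -5 or 3*b = -6)) -> (2*b != 0 or ((9/2)*t > 3*b + 15/2 and 2*b = 10)))
Before t := pos: ((2*b + pos = -5 or 3*b = -6) -> (2*b != 16 or ((9/2)*pos > 3*b - 21 and 2*b = 26))) and ((not (2*b + pos = -5 or 3*b = -6)) -> (2*b != 0 or ((9/2)*pos > 3*b + 15/2 and 2*b = 10)))
Answer: WP = ((2*b + pos = -5 or 3*b = -6) -> (2*b != 16 or ((9/2)*pos > 3*b - 21 and 2*b = 26))) and ((not (2*b + pos = -5 or 3*b = -6)) -> (2*b != 0 or ((9/2)*pos > 3*b + 15/2 and 2*b = 10)))


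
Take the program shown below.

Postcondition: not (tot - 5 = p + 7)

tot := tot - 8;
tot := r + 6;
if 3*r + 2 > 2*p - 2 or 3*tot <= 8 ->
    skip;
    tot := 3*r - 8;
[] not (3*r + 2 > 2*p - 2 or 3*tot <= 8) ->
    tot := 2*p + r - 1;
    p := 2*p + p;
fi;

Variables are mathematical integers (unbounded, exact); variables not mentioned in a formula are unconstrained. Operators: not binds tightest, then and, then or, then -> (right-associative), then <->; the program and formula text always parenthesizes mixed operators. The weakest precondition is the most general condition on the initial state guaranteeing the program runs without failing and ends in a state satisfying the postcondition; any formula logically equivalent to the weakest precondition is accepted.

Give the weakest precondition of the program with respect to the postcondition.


Working backward. After the program, the postcondition not (tot - 5 = p + 7) must hold; in canonical form it is not (tot = p + 12).
Then branch requires not (3*r = p + 20); else branch requires not (r = p + 13).
Before the if: ((3*r > 2*p - 4 or 3*tot <= 8) -> (not (3*r = p + 20))) and ((not (3*r > 2*p - 4 or 3*tot <= 8)) -> (not (r = p + 13)))
Before tot := r + 6: ((3*r > 2*p - 4 or 3*r <= -10) -> (not (3*r = p + 20))) and ((not (3*r > 2*p - 4 or 3*r <= -10)) -> (not (r = p + 13)))
Before tot := tot - 8: ((3*r > 2*p - 4 or 3*r <= -10) -> (not (3*r = p + 20))) and ((not (3*r > 2*p - 4 or 3*r <= -10)) -> (not (r = p + 13)))
Answer: WP = ((3*r > 2*p - 4 or 3*r <= -10) -> (not (3*r = p + 20))) and ((not (3*r > 2*p - 4 or 3*r <= -10)) -> (not (r = p + 13)))


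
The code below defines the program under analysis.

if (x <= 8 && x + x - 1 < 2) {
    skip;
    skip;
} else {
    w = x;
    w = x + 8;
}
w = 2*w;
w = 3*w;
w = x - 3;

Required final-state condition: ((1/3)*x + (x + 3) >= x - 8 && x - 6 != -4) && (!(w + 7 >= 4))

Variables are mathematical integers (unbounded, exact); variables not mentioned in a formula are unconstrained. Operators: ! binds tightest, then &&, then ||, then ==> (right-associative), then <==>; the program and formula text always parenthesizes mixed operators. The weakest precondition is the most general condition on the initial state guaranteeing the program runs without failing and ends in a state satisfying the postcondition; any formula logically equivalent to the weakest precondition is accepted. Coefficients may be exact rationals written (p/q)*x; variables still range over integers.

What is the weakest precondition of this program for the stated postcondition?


Working backward. After the program, the postcondition ((1/3)*x + (x + 3) >= x - 8 && x - 6 != -4) && (!(w + 7 >= 4)) must hold; in canonical form it is (1/3)*x >= -11 && x != 2 && (!(w >= -3)).
Before w := x - 3: (1/3)*x >= -11 && x != 2 && (!(x >= 0))
Before w := 3*w: (1/3)*x >= -11 && x != 2 && (!(x >= 0))
Before w := 2*w: (1/3)*x >= -11 && x != 2 && (!(x >= 0))
Then branch requires (1/3)*x >= -11 && x != 2 && (!(x >= 0)); else branch requires (1/3)*x >= -11 && x != 2 && (!(x >= 0)).
Before the if: ((x <= 8 && 2*x < 3) ==> ((1/3)*x >= -11 && x != 2 && (!(x >= 0)))) && ((!(x <= 8 && 2*x < 3)) ==> ((1/3)*x >= -11 && x != 2 && (!(x >= 0))))
Answer: WP = ((x <= 8 && 2*x < 3) ==> ((1/3)*x >= -11 && x != 2 && (!(x >= 0)))) && ((!(x <= 8 && 2*x < 3)) ==> ((1/3)*x >= -11 && x != 2 && (!(x >= 0))))


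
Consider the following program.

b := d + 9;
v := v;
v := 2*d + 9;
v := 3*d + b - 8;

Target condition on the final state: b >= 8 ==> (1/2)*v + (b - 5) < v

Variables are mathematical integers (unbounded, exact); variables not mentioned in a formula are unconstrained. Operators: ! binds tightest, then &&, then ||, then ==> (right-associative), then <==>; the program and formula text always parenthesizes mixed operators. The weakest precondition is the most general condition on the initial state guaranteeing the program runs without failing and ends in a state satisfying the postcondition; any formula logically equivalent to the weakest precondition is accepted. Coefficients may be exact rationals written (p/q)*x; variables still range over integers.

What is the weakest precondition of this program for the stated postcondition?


Working backward. After the program, the postcondition b >= 8 ==> (1/2)*v + (b - 5) < v must hold; in canonical form it is b >= 8 ==> b < (1/2)*v + 5.
Before v := 3*d + b - 8: b >= 8 ==> (1/2)*b < (3/2)*d + 1
Before v := 2*d + 9: b >= 8 ==> (1/2)*b < (3/2)*d + 1
Before v := v: b >= 8 ==> (1/2)*b < (3/2)*d + 1
Before b := d + 9: d >= -1 ==> d > 7/2
Answer: WP = d >= -1 ==> d > 7/2


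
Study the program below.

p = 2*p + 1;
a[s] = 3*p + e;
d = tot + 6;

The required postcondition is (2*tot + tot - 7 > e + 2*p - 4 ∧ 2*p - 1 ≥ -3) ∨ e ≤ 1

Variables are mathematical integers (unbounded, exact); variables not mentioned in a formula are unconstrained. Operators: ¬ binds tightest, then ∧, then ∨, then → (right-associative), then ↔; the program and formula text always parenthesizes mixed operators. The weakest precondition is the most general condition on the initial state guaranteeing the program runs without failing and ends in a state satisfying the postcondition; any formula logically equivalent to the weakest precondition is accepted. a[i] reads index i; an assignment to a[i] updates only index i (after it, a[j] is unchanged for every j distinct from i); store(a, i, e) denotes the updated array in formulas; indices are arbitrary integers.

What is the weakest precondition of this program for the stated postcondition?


Working backward. After the program, the postcondition (2*tot + tot - 7 > e + 2*p - 4 ∧ 2*p - 1 ≥ -3) ∨ e ≤ 1 must hold; in canonical form it is (3*tot > e + 2*p + 3 ∧ 2*p ≥ -2) ∨ e ≤ 1.
Before d := tot + 6: (3*tot > e + 2*p + 3 ∧ 2*p ≥ -2) ∨ e ≤ 1
Before a[s] := 3*p + e: (3*tot > e + 2*p + 3 ∧ 2*p ≥ -2) ∨ e ≤ 1
Before p := 2*p + 1: (3*tot > e + 4*p + 5 ∧ 4*p ≥ -4) ∨ e ≤ 1
Answer: WP = (3*tot > e + 4*p + 5 ∧ 4*p ≥ -4) ∨ e ≤ 1


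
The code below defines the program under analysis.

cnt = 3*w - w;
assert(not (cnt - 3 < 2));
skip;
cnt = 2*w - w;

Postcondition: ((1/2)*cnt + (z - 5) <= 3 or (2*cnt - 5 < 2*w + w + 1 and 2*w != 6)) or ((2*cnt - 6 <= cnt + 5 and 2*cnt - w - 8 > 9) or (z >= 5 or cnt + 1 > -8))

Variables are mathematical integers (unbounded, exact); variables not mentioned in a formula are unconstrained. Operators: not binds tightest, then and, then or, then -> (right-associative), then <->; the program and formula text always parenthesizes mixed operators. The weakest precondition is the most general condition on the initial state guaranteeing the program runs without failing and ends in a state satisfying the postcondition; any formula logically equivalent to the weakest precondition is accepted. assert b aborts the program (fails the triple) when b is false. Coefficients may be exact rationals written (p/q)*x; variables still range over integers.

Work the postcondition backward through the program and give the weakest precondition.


Working backward. After the program, the postcondition ((1/2)*cnt + (z - 5) <= 3 or (2*cnt - 5 < 2*w + w + 1 and 2*w != 6)) or ((2*cnt - 6 <= cnt + 5 and 2*cnt - w - 8 > 9) or (z >= 5 or cnt + 1 > -8)) must hold; in canonical form it is (1/2)*cnt + z <= 8 or (2*cnt < 3*w + 6 and 2*w != 6) or (cnt <= 11 and 2*cnt > w + 17) or z >= 5 or cnt > -9.
Before cnt := 2*w - w: (1/2)*w + z <= 8 or (w > -6 and 2*w != 6) or (w <= 11 and w > 17) or z >= 5 or w > -9
Before skip: (1/2)*w + z <= 8 or (w > -6 and 2*w != 6) or (w <= 11 and w > 17) or z >= 5 or w > -9
Before assert not (cnt - 3 < 2): (not (cnt < 5)) and ((1/2)*w + z <= 8 or (w > -6 and 2*w != 6) or (w <= 11 and w > 17) or z >= 5 or w > -9)
Before cnt := 3*w - w: (not (2*w < 5)) and ((1/2)*w + z <= 8 or (w > -6 and 2*w != 6) or (w <= 11 and w > 17) or z >= 5 or w > -9)
Answer: WP = (not (2*w < 5)) and ((1/2)*w + z <= 8 or (w > -6 and 2*w != 6) or (w <= 11 and w > 17) or z >= 5 or w > -9)


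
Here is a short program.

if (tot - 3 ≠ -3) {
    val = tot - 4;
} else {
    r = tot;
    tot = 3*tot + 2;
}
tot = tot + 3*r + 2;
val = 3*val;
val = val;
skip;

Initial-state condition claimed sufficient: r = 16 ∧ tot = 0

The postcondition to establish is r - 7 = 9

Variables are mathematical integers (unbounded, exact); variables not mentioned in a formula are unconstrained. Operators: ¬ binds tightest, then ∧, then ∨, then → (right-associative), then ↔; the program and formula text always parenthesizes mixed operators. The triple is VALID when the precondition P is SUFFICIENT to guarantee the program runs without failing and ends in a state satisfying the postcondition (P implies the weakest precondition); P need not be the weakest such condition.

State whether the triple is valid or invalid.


Working backward. After the program, the postcondition r - 7 = 9 must hold; in canonical form it is r = 16.
Before skip: r = 16
Before val := val: r = 16
Before val := 3*val: r = 16
Before tot := tot + 3*r + 2: r = 16
Then branch requires r = 16; else branch requires tot = 16.
Before the if: (tot ≠ 0 → r = 16) ∧ ((¬(tot ≠ 0)) → tot = 16)
The weakest precondition is (tot ≠ 0 → r = 16) ∧ ((¬(tot ≠ 0)) → tot = 16).
Check whether r = 16 ∧ tot = 0 implies it.
Countermodel: at the initial state r = 16, tot = 0, the precondition holds but the weakest precondition fails.
Answer: invalid


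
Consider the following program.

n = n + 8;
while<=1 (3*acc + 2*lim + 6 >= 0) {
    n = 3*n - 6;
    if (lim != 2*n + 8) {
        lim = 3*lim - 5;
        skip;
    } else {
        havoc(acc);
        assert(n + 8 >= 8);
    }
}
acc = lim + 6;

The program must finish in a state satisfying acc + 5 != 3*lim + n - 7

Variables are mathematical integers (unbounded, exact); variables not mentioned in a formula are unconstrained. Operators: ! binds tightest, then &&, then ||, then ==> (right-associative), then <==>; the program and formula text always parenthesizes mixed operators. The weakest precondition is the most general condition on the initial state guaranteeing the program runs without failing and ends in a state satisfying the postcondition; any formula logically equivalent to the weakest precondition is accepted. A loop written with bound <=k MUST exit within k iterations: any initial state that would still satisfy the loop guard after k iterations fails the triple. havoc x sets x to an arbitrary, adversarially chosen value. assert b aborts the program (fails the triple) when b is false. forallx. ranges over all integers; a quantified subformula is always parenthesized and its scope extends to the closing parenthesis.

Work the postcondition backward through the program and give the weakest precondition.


Working backward. After the program, the postcondition acc + 5 != 3*lim + n - 7 must hold; in canonical form it is acc != 3*lim + n - 12.
Before acc := lim + 6: 2*lim + n != 18
Before the loop (bound <=1), unroll the exhaustion recursion (WP_0 = exit-now case; WP_j = one more guarded iteration, up to j = 1):
  WP_0: (!(3*acc + 2*lim >= -6)) && 2*lim + n != 18
  WP_1: (3*acc + 2*lim >= -6 ==> ((lim != 6*n - 4 ==> ((!(3*acc + 6*lim >= 4)) && 6*lim + 3*n != 34)) && ((!(lim != 6*n - 4)) ==> (forall acc_1. (3*n >= 6 && (!(3*acc_1 + 2*lim >= -6)) && 2*lim + 3*n != 24))))) && ((!(3*acc + 2*lim >= -6)) ==> 2*lim + n != 18)
So before the loop: (3*acc + 2*lim >= -6 ==> ((lim != 6*n - 4 ==> ((!(3*acc + 6*lim >= 4)) && 6*lim + 3*n != 34)) && ((!(lim != 6*n - 4)) ==> (forall acc_1. (3*n >= 6 && (!(3*acc_1 + 2*lim >= -6)) && 2*lim + 3*n != 24))))) && ((!(3*acc + 2*lim >= -6)) ==> 2*lim + n != 18)
Before n := n + 8: (3*acc + 2*lim >= -6 ==> ((lim != 6*n + 44 ==> ((!(3*acc + 6*lim >= 4)) && 6*lim + 3*n != 10)) && ((!(lim != 6*n + 44)) ==> (forall acc_1. (3*n >= -18 && (!(3*acc_1 + 2*lim >= -6)) && 2*lim + 3*n != 0))))) && ((!(3*acc + 2*lim >= -6)) ==> 2*lim + n != 10)
Answer: WP = (3*acc + 2*lim >= -6 ==> ((lim != 6*n + 44 ==> ((!(3*acc + 6*lim >= 4)) && 6*lim + 3*n != 10)) && ((!(lim != 6*n + 44)) ==> (forall acc_1. (3*n >= -18 && (!(3*acc_1 + 2*lim >= -6)) && 2*lim + 3*n != 0))))) && ((!(3*acc + 2*lim >= -6)) ==> 2*lim + n != 10)


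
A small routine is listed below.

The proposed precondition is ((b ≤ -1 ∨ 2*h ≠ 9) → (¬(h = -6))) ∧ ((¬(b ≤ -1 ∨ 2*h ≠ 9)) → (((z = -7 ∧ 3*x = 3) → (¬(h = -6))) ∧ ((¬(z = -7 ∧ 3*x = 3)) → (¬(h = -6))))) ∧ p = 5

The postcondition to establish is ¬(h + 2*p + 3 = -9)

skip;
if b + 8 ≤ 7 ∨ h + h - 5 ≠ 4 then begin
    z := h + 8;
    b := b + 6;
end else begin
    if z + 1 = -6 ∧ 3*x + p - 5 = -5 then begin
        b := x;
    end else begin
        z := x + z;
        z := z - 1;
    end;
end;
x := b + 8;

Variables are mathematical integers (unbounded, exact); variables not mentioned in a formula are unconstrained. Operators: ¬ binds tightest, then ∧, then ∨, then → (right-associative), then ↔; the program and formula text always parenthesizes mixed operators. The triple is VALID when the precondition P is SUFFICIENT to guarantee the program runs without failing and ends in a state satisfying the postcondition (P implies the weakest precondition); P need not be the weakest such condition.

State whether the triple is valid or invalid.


Working backward. After the program, the postcondition ¬(h + 2*p + 3 = -9) must hold; in canonical form it is ¬(h + 2*p = -12).
Before x := b + 8: ¬(h + 2*p = -12)
Then branch requires ¬(h + 2*p = -12); else branch requires ((z = -7 ∧ p + 3*x = 0) → (¬(h + 2*p = -12))) ∧ ((¬(z = -7 ∧ p + 3*x = 0)) → (¬(h + 2*p = -12))).
Before the if: ((b ≤ -1 ∨ 2*h ≠ 9) → (¬(h + 2*p = -12))) ∧ ((¬(b ≤ -1 ∨ 2*h ≠ 9)) → (((z = -7 ∧ p + 3*x = 0) → (¬(h + 2*p = -12))) ∧ ((¬(z = -7 ∧ p + 3*x = 0)) → (¬(h + 2*p = -12)))))
Before skip: ((b ≤ -1 ∨ 2*h ≠ 9) → (¬(h + 2*p = -12))) ∧ ((¬(b ≤ -1 ∨ 2*h ≠ 9)) → (((z = -7 ∧ p + 3*x = 0) → (¬(h + 2*p = -12))) ∧ ((¬(z = -7 ∧ p + 3*x = 0)) → (¬(h + 2*p = -12)))))
The weakest precondition is ((b ≤ -1 ∨ 2*h ≠ 9) → (¬(h + 2*p = -12))) ∧ ((¬(b ≤ -1 ∨ 2*h ≠ 9)) → (((z = -7 ∧ p + 3*x = 0) → (¬(h + 2*p = -12))) ∧ ((¬(z = -7 ∧ p + 3*x = 0)) → (¬(h + 2*p = -12))))).
Check whether ((b ≤ -1 ∨ 2*h ≠ 9) → (¬(h = -6))) ∧ ((¬(b ≤ -1 ∨ 2*h ≠ 9)) → (((z = -7 ∧ 3*x = 3) → (¬(h = -6))) ∧ ((¬(z = -7 ∧ 3*x = 3)) → (¬(h = -6))))) ∧ p = 5 implies it.
Countermodel: at the initial state b = 0, h = -22, p = 5, x = 0, z = 0, the precondition holds but the weakest precondition fails.
Answer: invalid
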